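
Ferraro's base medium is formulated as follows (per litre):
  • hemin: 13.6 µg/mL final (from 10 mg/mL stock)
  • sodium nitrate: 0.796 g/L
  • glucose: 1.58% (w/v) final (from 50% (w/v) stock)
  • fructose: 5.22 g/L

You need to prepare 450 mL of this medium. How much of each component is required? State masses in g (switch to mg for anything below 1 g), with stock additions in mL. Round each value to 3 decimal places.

Working volume: 450 mL = 0.45 L.
hemin: V = C2·V2/C1 = 13.6 µg/mL × 450 mL ÷ 10000 µg/mL = 0.612 mL
sodium nitrate: 0.796 g/L × 0.45 L = 0.3582 g = 358.200 mg
glucose: C1V1 = C2V2 → 1.58% ÷ 50% × 450 mL = 14.220 mL
fructose: 5.22 g/L × 0.45 L = 2.349 g

hemin 0.612 mL; sodium nitrate 358.200 mg; glucose 14.220 mL; fructose 2.349 g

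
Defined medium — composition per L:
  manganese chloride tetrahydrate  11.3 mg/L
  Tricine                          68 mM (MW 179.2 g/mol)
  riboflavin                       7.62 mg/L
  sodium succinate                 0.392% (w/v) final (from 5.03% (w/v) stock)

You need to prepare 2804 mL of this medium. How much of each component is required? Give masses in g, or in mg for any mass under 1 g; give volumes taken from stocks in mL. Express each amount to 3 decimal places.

manganese chloride tetrahydrate 31.685 mg; Tricine 34.168 g; riboflavin 21.366 mg; sodium succinate 218.522 mL

Working volume: 2804 mL = 2.804 L.
manganese chloride tetrahydrate: 11.3 mg/L × 2.804 L = 31.685 mg
Tricine: 68 mmol/L × 179.2 g/mol × 2.804 L ÷ 1000 = 34.168 g
riboflavin: 7.62 mg/L × 2.804 L = 21.366 mg
sodium succinate: V = C2·V2/C1 = 0.392% ÷ 5.03% × 2804 mL = 218.522 mL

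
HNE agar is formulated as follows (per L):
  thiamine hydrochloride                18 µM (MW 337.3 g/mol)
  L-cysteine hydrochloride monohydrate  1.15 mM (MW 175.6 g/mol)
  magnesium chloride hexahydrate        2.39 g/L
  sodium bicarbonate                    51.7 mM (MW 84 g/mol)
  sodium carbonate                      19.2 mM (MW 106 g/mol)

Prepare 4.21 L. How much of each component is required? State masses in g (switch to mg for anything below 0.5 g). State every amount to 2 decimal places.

thiamine hydrochloride 25.56 mg; L-cysteine hydrochloride monohydrate 0.85 g; magnesium chloride hexahydrate 10.06 g; sodium bicarbonate 18.28 g; sodium carbonate 8.57 g

Scale factor relative to 1 L: 4.21.
thiamine hydrochloride: 18 µmol/L × 337.3 g/mol × 4.21 L ÷ 1000 = 25.56 mg
L-cysteine hydrochloride monohydrate: 1.15 mmol/L × 175.6 g/mol × 4.21 L ÷ 1000 = 0.85 g
magnesium chloride hexahydrate: 2.39 g/L × 4.21 L = 10.06 g
sodium bicarbonate: 51.7 mmol/L × 84 g/mol × 4.21 L ÷ 1000 = 18.28 g
sodium carbonate: 19.2 mmol/L × 106 g/mol × 4.21 L ÷ 1000 = 8.57 g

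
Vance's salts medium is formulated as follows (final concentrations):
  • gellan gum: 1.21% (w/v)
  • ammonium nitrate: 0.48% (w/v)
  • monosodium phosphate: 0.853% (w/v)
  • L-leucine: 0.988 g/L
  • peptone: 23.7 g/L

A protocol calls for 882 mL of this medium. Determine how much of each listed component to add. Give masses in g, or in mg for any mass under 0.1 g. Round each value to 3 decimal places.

Target volume = 882 mL = 0.882 L.
gellan gum: 1.21% w/v = 12.1 g/L → 12.1 × 0.882 L = 10.672 g
ammonium nitrate: 0.48% w/v = 4.8 g/L → 4.8 × 0.882 L = 4.234 g
monosodium phosphate: 0.853 g per 100 mL × 882 mL ÷ 100 = 7.523 g
L-leucine: 0.988 g/L × 0.882 L = 0.871 g
peptone: 23.7 g/L × 0.882 L = 20.903 g

gellan gum 10.672 g; ammonium nitrate 4.234 g; monosodium phosphate 7.523 g; L-leucine 0.871 g; peptone 20.903 g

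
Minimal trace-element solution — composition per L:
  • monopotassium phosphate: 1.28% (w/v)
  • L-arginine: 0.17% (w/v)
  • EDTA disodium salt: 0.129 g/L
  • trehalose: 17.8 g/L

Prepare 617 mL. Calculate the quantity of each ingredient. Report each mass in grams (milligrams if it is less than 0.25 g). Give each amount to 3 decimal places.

monopotassium phosphate 7.898 g; L-arginine 1.049 g; EDTA disodium salt 79.593 mg; trehalose 10.983 g

Target volume = 617 mL = 0.617 L.
monopotassium phosphate: 1.28% w/v = 12.8 g/L → 12.8 × 0.617 L = 7.898 g
L-arginine: 0.17% w/v = 1.7 g/L → 1.7 × 0.617 L = 1.049 g
EDTA disodium salt: 0.129 g/L × 0.617 L = 0.079593 g = 79.593 mg
trehalose: 17.8 g/L × 0.617 L = 10.983 g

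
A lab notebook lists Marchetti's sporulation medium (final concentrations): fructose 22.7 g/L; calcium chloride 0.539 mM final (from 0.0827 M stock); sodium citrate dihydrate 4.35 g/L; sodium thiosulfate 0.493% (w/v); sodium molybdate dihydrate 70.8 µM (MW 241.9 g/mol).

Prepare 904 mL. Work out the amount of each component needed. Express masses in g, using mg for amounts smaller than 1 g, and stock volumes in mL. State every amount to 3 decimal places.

fructose 20.521 g; calcium chloride 5.892 mL; sodium citrate dihydrate 3.932 g; sodium thiosulfate 4.457 g; sodium molybdate dihydrate 15.482 mg

Scale factor relative to 1 L: 0.904.
fructose: 22.7 g/L × 0.904 L = 20.521 g
calcium chloride: V = C2·V2/C1 = 0.539 mM × 904 mL ÷ 82.7 mM = 5.892 mL
sodium citrate dihydrate: 4.35 g/L × 0.904 L = 3.932 g
sodium thiosulfate: 0.493% w/v = 4.93 g/L → 4.93 × 0.904 L = 4.457 g
sodium molybdate dihydrate: 70.8 µmol/L × 241.9 g/mol × 0.904 L ÷ 1000 = 15.482 mg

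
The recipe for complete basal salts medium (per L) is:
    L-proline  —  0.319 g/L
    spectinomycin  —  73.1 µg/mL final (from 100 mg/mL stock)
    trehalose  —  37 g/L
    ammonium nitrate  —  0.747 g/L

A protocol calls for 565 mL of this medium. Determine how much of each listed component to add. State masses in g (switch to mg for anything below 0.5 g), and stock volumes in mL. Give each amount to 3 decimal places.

Working volume: 565 mL = 0.565 L.
L-proline: 0.319 g/L × 0.565 L = 0.180235 g = 180.235 mg
spectinomycin: dilute stock: 73.1 µg/mL × 565 mL ÷ 100000 µg/mL = 0.413 mL
trehalose: 37 g/L × 0.565 L = 20.905 g
ammonium nitrate: 0.747 g/L × 0.565 L = 0.422055 g = 422.055 mg

L-proline 180.235 mg; spectinomycin 0.413 mL; trehalose 20.905 g; ammonium nitrate 422.055 mg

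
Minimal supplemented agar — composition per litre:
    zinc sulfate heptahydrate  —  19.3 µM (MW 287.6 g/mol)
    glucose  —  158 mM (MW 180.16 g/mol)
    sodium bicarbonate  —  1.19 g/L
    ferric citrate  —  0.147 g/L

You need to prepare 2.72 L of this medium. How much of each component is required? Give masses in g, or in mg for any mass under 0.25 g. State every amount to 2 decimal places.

Scale factor relative to 1 L: 2.72.
zinc sulfate heptahydrate: 19.3 µmol/L × 287.6 g/mol × 2.72 L ÷ 1000 = 15.10 mg
glucose: 158 mmol/L × 180.16 g/mol × 2.72 L ÷ 1000 = 77.43 g
sodium bicarbonate: 1.19 g/L × 2.72 L = 3.24 g
ferric citrate: 0.147 g/L × 2.72 L = 0.40 g

zinc sulfate heptahydrate 15.10 mg; glucose 77.43 g; sodium bicarbonate 3.24 g; ferric citrate 0.40 g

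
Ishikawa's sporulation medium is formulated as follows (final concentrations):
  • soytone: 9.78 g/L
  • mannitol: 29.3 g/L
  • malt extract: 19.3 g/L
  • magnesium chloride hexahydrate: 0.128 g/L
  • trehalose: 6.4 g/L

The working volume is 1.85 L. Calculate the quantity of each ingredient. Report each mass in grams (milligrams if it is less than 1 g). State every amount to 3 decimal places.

Scale factor relative to 1 L: 1.85.
soytone: 9.78 g/L × 1.85 L = 18.093 g
mannitol: 29.3 g/L × 1.85 L = 54.205 g
malt extract: 19.3 g/L × 1.85 L = 35.705 g
magnesium chloride hexahydrate: 0.128 g/L × 1.85 L = 0.2368 g = 236.800 mg
trehalose: 6.4 g/L × 1.85 L = 11.840 g

soytone 18.093 g; mannitol 54.205 g; malt extract 35.705 g; magnesium chloride hexahydrate 236.800 mg; trehalose 11.840 g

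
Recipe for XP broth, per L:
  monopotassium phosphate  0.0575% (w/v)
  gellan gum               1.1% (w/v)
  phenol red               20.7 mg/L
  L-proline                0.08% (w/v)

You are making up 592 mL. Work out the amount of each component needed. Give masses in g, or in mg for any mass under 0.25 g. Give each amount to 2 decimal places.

Working volume: 592 mL = 0.592 L.
monopotassium phosphate: 0.0575 g per 100 mL × 592 mL ÷ 100 = 0.34 g
gellan gum: 1.1 g per 100 mL × 592 mL ÷ 100 = 6.51 g
phenol red: 20.7 mg/L × 0.592 L = 12.25 mg
L-proline: 0.08% w/v = 0.8 g/L → 0.8 × 0.592 L = 0.47 g

monopotassium phosphate 0.34 g; gellan gum 6.51 g; phenol red 12.25 mg; L-proline 0.47 g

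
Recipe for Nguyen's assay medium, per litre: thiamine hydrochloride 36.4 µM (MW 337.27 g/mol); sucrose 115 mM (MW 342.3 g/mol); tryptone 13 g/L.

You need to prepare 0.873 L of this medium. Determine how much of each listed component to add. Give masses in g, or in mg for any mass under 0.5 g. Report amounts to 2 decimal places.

thiamine hydrochloride 10.72 mg; sucrose 34.37 g; tryptone 11.35 g

Working volume: 0.873 L.
thiamine hydrochloride: 36.4 µmol/L × 337.27 g/mol × 0.873 L ÷ 1000 = 10.72 mg
sucrose: 115 mmol/L × 342.3 g/mol × 0.873 L ÷ 1000 = 34.37 g
tryptone: 13 g/L × 0.873 L = 11.35 g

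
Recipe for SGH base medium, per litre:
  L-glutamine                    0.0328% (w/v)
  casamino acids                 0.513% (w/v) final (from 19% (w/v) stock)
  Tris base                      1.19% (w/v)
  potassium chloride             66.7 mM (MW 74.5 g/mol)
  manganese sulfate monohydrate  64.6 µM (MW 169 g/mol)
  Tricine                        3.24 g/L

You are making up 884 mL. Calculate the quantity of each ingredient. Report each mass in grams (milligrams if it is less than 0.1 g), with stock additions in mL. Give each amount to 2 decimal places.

L-glutamine 0.29 g; casamino acids 23.87 mL; Tris base 10.52 g; potassium chloride 4.39 g; manganese sulfate monohydrate 9.65 mg; Tricine 2.86 g

Scale factor relative to 1 L: 0.884.
L-glutamine: 0.0328% w/v = 0.328 g/L → 0.328 × 0.884 L = 0.29 g
casamino acids: C1V1 = C2V2 → 0.513% ÷ 19% × 884 mL = 23.87 mL
Tris base: 1.19 g per 100 mL × 884 mL ÷ 100 = 10.52 g
potassium chloride: 66.7 mmol/L × 74.5 g/mol × 0.884 L ÷ 1000 = 4.39 g
manganese sulfate monohydrate: 64.6 µmol/L × 169 g/mol × 0.884 L ÷ 1000 = 9.65 mg
Tricine: 3.24 g/L × 0.884 L = 2.86 g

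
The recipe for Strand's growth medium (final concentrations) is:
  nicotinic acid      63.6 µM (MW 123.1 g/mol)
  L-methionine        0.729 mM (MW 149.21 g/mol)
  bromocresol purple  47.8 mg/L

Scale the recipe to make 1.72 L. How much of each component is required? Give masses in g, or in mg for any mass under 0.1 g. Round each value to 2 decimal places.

Working volume: 1.72 L.
nicotinic acid: 63.6 µmol/L × 123.1 g/mol × 1.72 L ÷ 1000 = 13.47 mg
L-methionine: 0.729 mmol/L × 149.21 g/mol × 1.72 L ÷ 1000 = 0.19 g
bromocresol purple: 47.8 mg/L × 1.72 L = 82.22 mg

nicotinic acid 13.47 mg; L-methionine 0.19 g; bromocresol purple 82.22 mg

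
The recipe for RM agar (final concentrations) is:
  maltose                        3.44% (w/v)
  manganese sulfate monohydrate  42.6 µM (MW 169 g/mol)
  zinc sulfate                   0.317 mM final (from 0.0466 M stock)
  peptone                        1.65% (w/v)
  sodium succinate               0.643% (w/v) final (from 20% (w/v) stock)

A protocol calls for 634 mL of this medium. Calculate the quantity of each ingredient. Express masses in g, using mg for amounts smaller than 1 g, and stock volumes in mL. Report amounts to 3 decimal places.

Scale factor relative to 1 L: 0.634.
maltose: 3.44 g per 100 mL × 634 mL ÷ 100 = 21.810 g
manganese sulfate monohydrate: 42.6 µmol/L × 169 g/mol × 0.634 L ÷ 1000 = 4.564 mg
zinc sulfate: C1V1 = C2V2 → 0.317 mM × 634 mL ÷ 46.6 mM = 4.313 mL
peptone: 1.65 g per 100 mL × 634 mL ÷ 100 = 10.461 g
sodium succinate: dilute stock: 0.643% ÷ 20% × 634 mL = 20.383 mL

maltose 21.810 g; manganese sulfate monohydrate 4.564 mg; zinc sulfate 4.313 mL; peptone 10.461 g; sodium succinate 20.383 mL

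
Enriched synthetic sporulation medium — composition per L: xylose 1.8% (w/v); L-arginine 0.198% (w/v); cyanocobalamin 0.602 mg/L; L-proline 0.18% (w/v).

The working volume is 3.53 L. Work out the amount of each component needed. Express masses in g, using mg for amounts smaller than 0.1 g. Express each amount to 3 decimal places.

xylose 63.540 g; L-arginine 6.989 g; cyanocobalamin 2.125 mg; L-proline 6.354 g

Working volume: 3.53 L.
xylose: 1.8% w/v = 18 g/L → 18 × 3.53 L = 63.540 g
L-arginine: 0.198 g per 100 mL × 3530 mL ÷ 100 = 6.989 g
cyanocobalamin: 0.602 mg/L × 3.53 L = 2.125 mg
L-proline: 0.18% w/v = 1.8 g/L → 1.8 × 3.53 L = 6.354 g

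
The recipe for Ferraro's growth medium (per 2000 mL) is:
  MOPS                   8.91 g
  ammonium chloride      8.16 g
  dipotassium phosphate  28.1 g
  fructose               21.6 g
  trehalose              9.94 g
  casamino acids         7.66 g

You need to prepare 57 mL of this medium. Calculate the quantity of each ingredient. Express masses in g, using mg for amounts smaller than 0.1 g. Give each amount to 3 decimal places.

Ratio of target to recipe volume: 57 / 2000 = 0.0285.
MOPS: 8.91 g × (57 mL / 2000 mL) = 0.254 g
ammonium chloride: 8.16 g × (57 mL / 2000 mL) = 0.233 g
dipotassium phosphate: 28.1 g × (57 mL / 2000 mL) = 0.801 g
fructose: 21.6 g × (57 mL / 2000 mL) = 0.616 g
trehalose: 9.94 g × (57 mL / 2000 mL) = 0.283 g
casamino acids: 7.66 g × (57 mL / 2000 mL) = 0.218 g

MOPS 0.254 g; ammonium chloride 0.233 g; dipotassium phosphate 0.801 g; fructose 0.616 g; trehalose 0.283 g; casamino acids 0.218 g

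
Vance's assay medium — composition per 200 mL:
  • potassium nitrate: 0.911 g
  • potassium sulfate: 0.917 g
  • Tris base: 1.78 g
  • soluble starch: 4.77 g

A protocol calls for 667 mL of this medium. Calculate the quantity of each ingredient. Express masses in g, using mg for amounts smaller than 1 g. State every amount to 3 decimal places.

potassium nitrate 3.038 g; potassium sulfate 3.058 g; Tris base 5.936 g; soluble starch 15.908 g

Scale factor = 667 mL / 200 mL = 3.335.
potassium nitrate: 0.911 g × (667 mL / 200 mL) = 3.038 g
potassium sulfate: 0.917 g × (667 mL / 200 mL) = 3.058 g
Tris base: 1.78 g × (667 mL / 200 mL) = 5.936 g
soluble starch: 4.77 g × (667 mL / 200 mL) = 15.908 g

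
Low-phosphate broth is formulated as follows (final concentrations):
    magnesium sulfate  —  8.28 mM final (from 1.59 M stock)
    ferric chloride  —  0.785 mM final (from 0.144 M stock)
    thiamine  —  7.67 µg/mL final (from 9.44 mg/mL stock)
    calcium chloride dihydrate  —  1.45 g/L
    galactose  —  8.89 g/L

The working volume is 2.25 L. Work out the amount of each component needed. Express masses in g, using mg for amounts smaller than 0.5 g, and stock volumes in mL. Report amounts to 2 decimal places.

magnesium sulfate 11.72 mL; ferric chloride 12.27 mL; thiamine 1.83 mL; calcium chloride dihydrate 3.26 g; galactose 20.00 g

Scale factor relative to 1 L: 2.25.
magnesium sulfate: C1V1 = C2V2 → 8.28 mM × 2250 mL ÷ 1590 mM = 11.72 mL
ferric chloride: C1V1 = C2V2 → 0.785 mM × 2250 mL ÷ 144 mM = 12.27 mL
thiamine: V = C2·V2/C1 = 7.67 µg/mL × 2250 mL ÷ 9440 µg/mL = 1.83 mL
calcium chloride dihydrate: 1.45 g/L × 2.25 L = 3.26 g
galactose: 8.89 g/L × 2.25 L = 20.00 g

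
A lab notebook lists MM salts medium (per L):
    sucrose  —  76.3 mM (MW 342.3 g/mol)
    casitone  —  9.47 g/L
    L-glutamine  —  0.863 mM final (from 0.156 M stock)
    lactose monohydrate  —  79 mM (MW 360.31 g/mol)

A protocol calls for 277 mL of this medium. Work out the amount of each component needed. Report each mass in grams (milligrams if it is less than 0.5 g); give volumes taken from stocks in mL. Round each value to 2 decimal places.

Working volume: 277 mL = 0.277 L.
sucrose: 76.3 mmol/L × 342.3 g/mol × 0.277 L ÷ 1000 = 7.23 g
casitone: 9.47 g/L × 0.277 L = 2.62 g
L-glutamine: dilute stock: 0.863 mM × 277 mL ÷ 156 mM = 1.53 mL
lactose monohydrate: 79 mmol/L × 360.31 g/mol × 0.277 L ÷ 1000 = 7.88 g

sucrose 7.23 g; casitone 2.62 g; L-glutamine 1.53 mL; lactose monohydrate 7.88 g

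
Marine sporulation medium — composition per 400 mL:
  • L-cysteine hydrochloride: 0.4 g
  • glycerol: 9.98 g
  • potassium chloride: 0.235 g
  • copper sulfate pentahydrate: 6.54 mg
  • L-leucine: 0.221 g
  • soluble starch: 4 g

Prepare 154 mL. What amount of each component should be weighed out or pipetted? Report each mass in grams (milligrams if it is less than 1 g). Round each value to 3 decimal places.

Ratio of target to recipe volume: 154 / 400 = 0.385.
L-cysteine hydrochloride: 0.4 g × (154 mL / 400 mL) = 0.154 g = 154.000 mg
glycerol: 9.98 g × (154 mL / 400 mL) = 3.842 g
potassium chloride: 0.235 g × (154 mL / 400 mL) = 0.090475 g = 90.475 mg
copper sulfate pentahydrate: 6.54 mg × (154 mL / 400 mL) = 2.518 mg
L-leucine: 0.221 g × (154 mL / 400 mL) = 0.085085 g = 85.085 mg
soluble starch: 4 g × (154 mL / 400 mL) = 1.540 g

L-cysteine hydrochloride 154.000 mg; glycerol 3.842 g; potassium chloride 90.475 mg; copper sulfate pentahydrate 2.518 mg; L-leucine 85.085 mg; soluble starch 1.540 g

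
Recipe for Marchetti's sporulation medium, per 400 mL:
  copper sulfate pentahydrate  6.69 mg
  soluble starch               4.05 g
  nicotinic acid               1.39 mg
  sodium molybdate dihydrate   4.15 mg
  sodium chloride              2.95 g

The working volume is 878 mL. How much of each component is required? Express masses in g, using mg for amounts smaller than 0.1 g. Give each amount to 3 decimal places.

copper sulfate pentahydrate 14.685 mg; soluble starch 8.890 g; nicotinic acid 3.051 mg; sodium molybdate dihydrate 9.109 mg; sodium chloride 6.475 g

Scale factor = 878 mL / 400 mL = 2.195.
copper sulfate pentahydrate: 6.69 mg × (878 mL / 400 mL) = 14.685 mg
soluble starch: 4.05 g × (878 mL / 400 mL) = 8.890 g
nicotinic acid: 1.39 mg × (878 mL / 400 mL) = 3.051 mg
sodium molybdate dihydrate: 4.15 mg × (878 mL / 400 mL) = 9.109 mg
sodium chloride: 2.95 g × (878 mL / 400 mL) = 6.475 g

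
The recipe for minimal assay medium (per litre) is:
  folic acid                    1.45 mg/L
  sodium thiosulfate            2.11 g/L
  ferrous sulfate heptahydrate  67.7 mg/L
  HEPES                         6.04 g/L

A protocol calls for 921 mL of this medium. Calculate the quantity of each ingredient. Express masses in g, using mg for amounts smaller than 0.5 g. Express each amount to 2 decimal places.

folic acid 1.34 mg; sodium thiosulfate 1.94 g; ferrous sulfate heptahydrate 62.35 mg; HEPES 5.56 g

Scale factor relative to 1 L: 0.921.
folic acid: 1.45 mg/L × 0.921 L = 1.34 mg
sodium thiosulfate: 2.11 g/L × 0.921 L = 1.94 g
ferrous sulfate heptahydrate: 67.7 mg/L × 0.921 L = 62.35 mg
HEPES: 6.04 g/L × 0.921 L = 5.56 g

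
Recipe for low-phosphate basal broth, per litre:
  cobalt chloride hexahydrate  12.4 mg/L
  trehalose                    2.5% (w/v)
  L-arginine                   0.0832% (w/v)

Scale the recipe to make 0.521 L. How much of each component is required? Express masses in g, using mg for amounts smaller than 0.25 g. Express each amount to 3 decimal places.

Working volume: 0.521 L.
cobalt chloride hexahydrate: 12.4 mg/L × 0.521 L = 6.460 mg
trehalose: 2.5 g per 100 mL × 521 mL ÷ 100 = 13.025 g
L-arginine: 0.0832% w/v = 0.832 g/L → 0.832 × 0.521 L = 0.433 g

cobalt chloride hexahydrate 6.460 mg; trehalose 13.025 g; L-arginine 0.433 g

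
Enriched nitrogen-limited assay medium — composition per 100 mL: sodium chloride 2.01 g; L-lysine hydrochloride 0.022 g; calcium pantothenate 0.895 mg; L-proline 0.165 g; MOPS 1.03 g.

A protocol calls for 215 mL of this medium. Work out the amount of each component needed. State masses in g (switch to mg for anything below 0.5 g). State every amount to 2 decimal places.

Scale factor = 215 mL / 100 mL = 2.15.
sodium chloride: 2.01 g × (215 mL / 100 mL) = 4.32 g
L-lysine hydrochloride: 0.022 g × (215 mL / 100 mL) = 0.0473 g = 47.30 mg
calcium pantothenate: 0.895 mg × (215 mL / 100 mL) = 1.92 mg
L-proline: 0.165 g × (215 mL / 100 mL) = 0.35475 g = 354.75 mg
MOPS: 1.03 g × (215 mL / 100 mL) = 2.21 g

sodium chloride 4.32 g; L-lysine hydrochloride 47.30 mg; calcium pantothenate 1.92 mg; L-proline 354.75 mg; MOPS 2.21 g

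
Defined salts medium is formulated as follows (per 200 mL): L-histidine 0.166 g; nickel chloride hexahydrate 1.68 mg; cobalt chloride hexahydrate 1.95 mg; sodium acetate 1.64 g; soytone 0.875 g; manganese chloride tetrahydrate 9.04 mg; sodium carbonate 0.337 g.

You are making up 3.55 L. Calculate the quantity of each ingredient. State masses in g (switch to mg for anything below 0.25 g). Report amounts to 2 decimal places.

L-histidine 2.95 g; nickel chloride hexahydrate 29.82 mg; cobalt chloride hexahydrate 34.61 mg; sodium acetate 29.11 g; soytone 15.53 g; manganese chloride tetrahydrate 160.46 mg; sodium carbonate 5.98 g

Scale factor = 3550 mL / 200 mL = 17.75.
L-histidine: 0.166 g × (3550 mL / 200 mL) = 2.95 g
nickel chloride hexahydrate: 1.68 mg × (3550 mL / 200 mL) = 29.82 mg
cobalt chloride hexahydrate: 1.95 mg × (3550 mL / 200 mL) = 34.61 mg
sodium acetate: 1.64 g × (3550 mL / 200 mL) = 29.11 g
soytone: 0.875 g × (3550 mL / 200 mL) = 15.53 g
manganese chloride tetrahydrate: 9.04 mg × (3550 mL / 200 mL) = 160.46 mg
sodium carbonate: 0.337 g × (3550 mL / 200 mL) = 5.98 g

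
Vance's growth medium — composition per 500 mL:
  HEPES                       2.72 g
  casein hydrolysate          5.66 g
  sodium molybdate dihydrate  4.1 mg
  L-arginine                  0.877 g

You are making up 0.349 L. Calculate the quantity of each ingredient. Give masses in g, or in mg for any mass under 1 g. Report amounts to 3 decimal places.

Scale factor = 349 mL / 500 mL = 0.698.
HEPES: 2.72 g × (349 mL / 500 mL) = 1.899 g
casein hydrolysate: 5.66 g × (349 mL / 500 mL) = 3.951 g
sodium molybdate dihydrate: 4.1 mg × (349 mL / 500 mL) = 2.862 mg
L-arginine: 0.877 g × (349 mL / 500 mL) = 0.612146 g = 612.146 mg

HEPES 1.899 g; casein hydrolysate 3.951 g; sodium molybdate dihydrate 2.862 mg; L-arginine 612.146 mg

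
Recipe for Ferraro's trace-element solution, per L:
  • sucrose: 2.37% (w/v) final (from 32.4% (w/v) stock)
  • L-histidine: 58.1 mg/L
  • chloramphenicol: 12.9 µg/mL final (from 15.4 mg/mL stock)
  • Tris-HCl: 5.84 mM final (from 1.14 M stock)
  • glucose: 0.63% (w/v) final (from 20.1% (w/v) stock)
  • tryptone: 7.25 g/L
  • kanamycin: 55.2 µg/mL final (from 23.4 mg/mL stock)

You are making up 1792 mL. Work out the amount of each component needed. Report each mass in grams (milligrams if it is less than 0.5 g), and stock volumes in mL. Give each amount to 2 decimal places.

sucrose 131.08 mL; L-histidine 104.12 mg; chloramphenicol 1.50 mL; Tris-HCl 9.18 mL; glucose 56.17 mL; tryptone 12.99 g; kanamycin 4.23 mL

Working volume: 1792 mL = 1.792 L.
sucrose: C1V1 = C2V2 → 2.37% ÷ 32.4% × 1792 mL = 131.08 mL
L-histidine: 58.1 mg/L × 1.792 L = 104.12 mg
chloramphenicol: dilute stock: 12.9 µg/mL × 1792 mL ÷ 15400 µg/mL = 1.50 mL
Tris-HCl: dilute stock: 5.84 mM × 1792 mL ÷ 1140 mM = 9.18 mL
glucose: V = C2·V2/C1 = 0.63% ÷ 20.1% × 1792 mL = 56.17 mL
tryptone: 7.25 g/L × 1.792 L = 12.99 g
kanamycin: dilute stock: 55.2 µg/mL × 1792 mL ÷ 23400 µg/mL = 4.23 mL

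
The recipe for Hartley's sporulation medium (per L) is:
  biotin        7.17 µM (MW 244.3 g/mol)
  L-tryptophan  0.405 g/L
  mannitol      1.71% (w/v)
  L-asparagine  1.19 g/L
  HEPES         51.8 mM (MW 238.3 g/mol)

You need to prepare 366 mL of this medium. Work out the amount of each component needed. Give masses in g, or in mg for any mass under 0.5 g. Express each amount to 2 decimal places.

Target volume = 366 mL = 0.366 L.
biotin: 7.17 µmol/L × 244.3 g/mol × 0.366 L ÷ 1000 = 0.64 mg
L-tryptophan: 0.405 g/L × 0.366 L = 0.14823 g = 148.23 mg
mannitol: 1.71% w/v = 17.1 g/L → 17.1 × 0.366 L = 6.26 g
L-asparagine: 1.19 g/L × 0.366 L = 0.43554 g = 435.54 mg
HEPES: 51.8 mmol/L × 238.3 g/mol × 0.366 L ÷ 1000 = 4.52 g

biotin 0.64 mg; L-tryptophan 148.23 mg; mannitol 6.26 g; L-asparagine 435.54 mg; HEPES 4.52 g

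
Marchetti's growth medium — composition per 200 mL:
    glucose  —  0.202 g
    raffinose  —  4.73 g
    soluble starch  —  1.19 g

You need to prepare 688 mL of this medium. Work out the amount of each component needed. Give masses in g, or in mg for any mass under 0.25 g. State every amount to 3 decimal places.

glucose 0.695 g; raffinose 16.271 g; soluble starch 4.094 g

Scale factor = 688 mL / 200 mL = 3.44.
glucose: 0.202 g × (688 mL / 200 mL) = 0.695 g
raffinose: 4.73 g × (688 mL / 200 mL) = 16.271 g
soluble starch: 1.19 g × (688 mL / 200 mL) = 4.094 g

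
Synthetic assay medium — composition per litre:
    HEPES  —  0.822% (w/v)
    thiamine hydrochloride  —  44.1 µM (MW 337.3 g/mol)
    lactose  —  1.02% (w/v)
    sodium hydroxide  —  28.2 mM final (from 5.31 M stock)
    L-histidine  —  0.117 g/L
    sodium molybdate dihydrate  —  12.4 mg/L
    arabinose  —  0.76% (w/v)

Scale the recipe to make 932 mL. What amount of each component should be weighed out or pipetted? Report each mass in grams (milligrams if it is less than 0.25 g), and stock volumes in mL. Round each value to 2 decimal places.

Working volume: 932 mL = 0.932 L.
HEPES: 0.822% w/v = 8.22 g/L → 8.22 × 0.932 L = 7.66 g
thiamine hydrochloride: 44.1 µmol/L × 337.3 g/mol × 0.932 L ÷ 1000 = 13.86 mg
lactose: 1.02% w/v = 10.2 g/L → 10.2 × 0.932 L = 9.51 g
sodium hydroxide: dilute stock: 28.2 mM × 932 mL ÷ 5310 mM = 4.95 mL
L-histidine: 0.117 g/L × 0.932 L = 0.109044 g = 109.04 mg
sodium molybdate dihydrate: 12.4 mg/L × 0.932 L = 11.56 mg
arabinose: 0.76 g per 100 mL × 932 mL ÷ 100 = 7.08 g

HEPES 7.66 g; thiamine hydrochloride 13.86 mg; lactose 9.51 g; sodium hydroxide 4.95 mL; L-histidine 109.04 mg; sodium molybdate dihydrate 11.56 mg; arabinose 7.08 g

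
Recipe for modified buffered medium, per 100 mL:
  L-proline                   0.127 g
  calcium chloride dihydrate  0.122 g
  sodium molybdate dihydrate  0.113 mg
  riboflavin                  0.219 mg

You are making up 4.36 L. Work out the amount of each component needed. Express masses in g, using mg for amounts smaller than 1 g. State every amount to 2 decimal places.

L-proline 5.54 g; calcium chloride dihydrate 5.32 g; sodium molybdate dihydrate 4.93 mg; riboflavin 9.55 mg

Ratio of target to recipe volume: 4360 / 100 = 43.6.
L-proline: 0.127 g × (4360 mL / 100 mL) = 5.54 g
calcium chloride dihydrate: 0.122 g × (4360 mL / 100 mL) = 5.32 g
sodium molybdate dihydrate: 0.113 mg × (4360 mL / 100 mL) = 4.93 mg
riboflavin: 0.219 mg × (4360 mL / 100 mL) = 9.55 mg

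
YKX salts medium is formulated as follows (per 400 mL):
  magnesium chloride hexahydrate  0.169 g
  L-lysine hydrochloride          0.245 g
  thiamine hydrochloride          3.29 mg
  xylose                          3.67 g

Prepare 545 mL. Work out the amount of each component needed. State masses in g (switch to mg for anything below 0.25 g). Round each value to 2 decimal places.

magnesium chloride hexahydrate 230.26 mg; L-lysine hydrochloride 0.33 g; thiamine hydrochloride 4.48 mg; xylose 5.00 g

Scale factor = 545 mL / 400 mL = 1.3625.
magnesium chloride hexahydrate: 0.169 g × (545 mL / 400 mL) = 0.230263 g = 230.26 mg
L-lysine hydrochloride: 0.245 g × (545 mL / 400 mL) = 0.33 g
thiamine hydrochloride: 3.29 mg × (545 mL / 400 mL) = 4.48 mg
xylose: 3.67 g × (545 mL / 400 mL) = 5.00 g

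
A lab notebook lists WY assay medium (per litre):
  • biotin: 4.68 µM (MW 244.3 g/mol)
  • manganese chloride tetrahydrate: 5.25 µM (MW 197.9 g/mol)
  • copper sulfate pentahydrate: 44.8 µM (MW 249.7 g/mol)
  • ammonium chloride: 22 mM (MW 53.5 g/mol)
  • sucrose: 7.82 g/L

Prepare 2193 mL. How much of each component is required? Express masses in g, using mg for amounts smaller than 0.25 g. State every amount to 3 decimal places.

Scale factor relative to 1 L: 2.193.
biotin: 4.68 µmol/L × 244.3 g/mol × 2.193 L ÷ 1000 = 2.507 mg
manganese chloride tetrahydrate: 5.25 µmol/L × 197.9 g/mol × 2.193 L ÷ 1000 = 2.278 mg
copper sulfate pentahydrate: 44.8 µmol/L × 249.7 g/mol × 2.193 L ÷ 1000 = 24.532 mg
ammonium chloride: 22 mmol/L × 53.5 g/mol × 2.193 L ÷ 1000 = 2.581 g
sucrose: 7.82 g/L × 2.193 L = 17.149 g

biotin 2.507 mg; manganese chloride tetrahydrate 2.278 mg; copper sulfate pentahydrate 24.532 mg; ammonium chloride 2.581 g; sucrose 17.149 g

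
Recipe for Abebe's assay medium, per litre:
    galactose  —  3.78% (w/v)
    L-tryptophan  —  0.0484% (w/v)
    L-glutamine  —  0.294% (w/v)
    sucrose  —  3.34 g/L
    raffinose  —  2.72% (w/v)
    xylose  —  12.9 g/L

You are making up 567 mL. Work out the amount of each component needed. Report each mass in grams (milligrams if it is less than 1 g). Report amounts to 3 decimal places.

galactose 21.433 g; L-tryptophan 274.428 mg; L-glutamine 1.667 g; sucrose 1.894 g; raffinose 15.422 g; xylose 7.314 g

Working volume: 567 mL = 0.567 L.
galactose: 3.78% w/v = 37.8 g/L → 37.8 × 0.567 L = 21.433 g
L-tryptophan: 0.0484 g per 100 mL × 567 mL ÷ 100 = 0.274428 g = 274.428 mg
L-glutamine: 0.294% w/v = 2.94 g/L → 2.94 × 0.567 L = 1.667 g
sucrose: 3.34 g/L × 0.567 L = 1.894 g
raffinose: 2.72% w/v = 27.2 g/L → 27.2 × 0.567 L = 15.422 g
xylose: 12.9 g/L × 0.567 L = 7.314 g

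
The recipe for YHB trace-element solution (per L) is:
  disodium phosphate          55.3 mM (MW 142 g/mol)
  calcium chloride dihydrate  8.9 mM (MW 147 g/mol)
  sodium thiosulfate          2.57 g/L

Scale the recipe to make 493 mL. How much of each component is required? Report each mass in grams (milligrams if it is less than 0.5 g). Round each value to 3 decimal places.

disodium phosphate 3.871 g; calcium chloride dihydrate 0.645 g; sodium thiosulfate 1.267 g

Working volume: 493 mL = 0.493 L.
disodium phosphate: 55.3 mmol/L × 142 g/mol × 0.493 L ÷ 1000 = 3.871 g
calcium chloride dihydrate: 8.9 mmol/L × 147 g/mol × 0.493 L ÷ 1000 = 0.645 g
sodium thiosulfate: 2.57 g/L × 0.493 L = 1.267 g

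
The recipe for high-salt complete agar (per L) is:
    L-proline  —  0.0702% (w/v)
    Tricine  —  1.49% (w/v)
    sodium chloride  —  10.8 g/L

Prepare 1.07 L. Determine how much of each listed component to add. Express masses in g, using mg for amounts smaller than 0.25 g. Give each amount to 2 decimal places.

Working volume: 1.07 L.
L-proline: 0.0702% w/v = 0.702 g/L → 0.702 × 1.07 L = 0.75 g
Tricine: 1.49% w/v = 14.9 g/L → 14.9 × 1.07 L = 15.94 g
sodium chloride: 10.8 g/L × 1.07 L = 11.56 g

L-proline 0.75 g; Tricine 15.94 g; sodium chloride 11.56 g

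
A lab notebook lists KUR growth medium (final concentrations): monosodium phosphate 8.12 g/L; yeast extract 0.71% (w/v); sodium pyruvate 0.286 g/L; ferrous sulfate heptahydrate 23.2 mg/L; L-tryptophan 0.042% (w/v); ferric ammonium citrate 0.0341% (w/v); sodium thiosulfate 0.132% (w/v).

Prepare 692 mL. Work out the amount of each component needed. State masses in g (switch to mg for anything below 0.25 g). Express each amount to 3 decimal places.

Target volume = 692 mL = 0.692 L.
monosodium phosphate: 8.12 g/L × 0.692 L = 5.619 g
yeast extract: 0.71% w/v = 7.1 g/L → 7.1 × 0.692 L = 4.913 g
sodium pyruvate: 0.286 g/L × 0.692 L = 0.197912 g = 197.912 mg
ferrous sulfate heptahydrate: 23.2 mg/L × 0.692 L = 16.054 mg
L-tryptophan: 0.042% w/v = 0.42 g/L → 0.42 × 0.692 L = 0.291 g
ferric ammonium citrate: 0.0341 g per 100 mL × 692 mL ÷ 100 = 0.235972 g = 235.972 mg
sodium thiosulfate: 0.132 g per 100 mL × 692 mL ÷ 100 = 0.913 g

monosodium phosphate 5.619 g; yeast extract 4.913 g; sodium pyruvate 197.912 mg; ferrous sulfate heptahydrate 16.054 mg; L-tryptophan 0.291 g; ferric ammonium citrate 235.972 mg; sodium thiosulfate 0.913 g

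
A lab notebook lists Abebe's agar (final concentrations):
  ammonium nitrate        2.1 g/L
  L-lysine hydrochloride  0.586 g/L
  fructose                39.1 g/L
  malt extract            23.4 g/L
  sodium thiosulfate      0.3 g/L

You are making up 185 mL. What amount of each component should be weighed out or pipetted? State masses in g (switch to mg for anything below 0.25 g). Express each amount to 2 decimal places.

Working volume: 185 mL = 0.185 L.
ammonium nitrate: 2.1 g/L × 0.185 L = 0.39 g
L-lysine hydrochloride: 0.586 g/L × 0.185 L = 0.10841 g = 108.41 mg
fructose: 39.1 g/L × 0.185 L = 7.23 g
malt extract: 23.4 g/L × 0.185 L = 4.33 g
sodium thiosulfate: 0.3 g/L × 0.185 L = 0.0555 g = 55.50 mg

ammonium nitrate 0.39 g; L-lysine hydrochloride 108.41 mg; fructose 7.23 g; malt extract 4.33 g; sodium thiosulfate 55.50 mg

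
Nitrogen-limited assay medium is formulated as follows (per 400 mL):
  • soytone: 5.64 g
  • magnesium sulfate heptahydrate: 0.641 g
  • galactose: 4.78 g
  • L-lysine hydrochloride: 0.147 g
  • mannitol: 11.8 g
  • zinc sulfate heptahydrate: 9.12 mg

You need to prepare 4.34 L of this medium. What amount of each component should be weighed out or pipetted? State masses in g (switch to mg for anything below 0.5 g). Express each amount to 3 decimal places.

Scale factor = 4340 mL / 400 mL = 10.85.
soytone: 5.64 g × (4340 mL / 400 mL) = 61.194 g
magnesium sulfate heptahydrate: 0.641 g × (4340 mL / 400 mL) = 6.955 g
galactose: 4.78 g × (4340 mL / 400 mL) = 51.863 g
L-lysine hydrochloride: 0.147 g × (4340 mL / 400 mL) = 1.595 g
mannitol: 11.8 g × (4340 mL / 400 mL) = 128.030 g
zinc sulfate heptahydrate: 9.12 mg × (4340 mL / 400 mL) = 98.952 mg

soytone 61.194 g; magnesium sulfate heptahydrate 6.955 g; galactose 51.863 g; L-lysine hydrochloride 1.595 g; mannitol 128.030 g; zinc sulfate heptahydrate 98.952 mg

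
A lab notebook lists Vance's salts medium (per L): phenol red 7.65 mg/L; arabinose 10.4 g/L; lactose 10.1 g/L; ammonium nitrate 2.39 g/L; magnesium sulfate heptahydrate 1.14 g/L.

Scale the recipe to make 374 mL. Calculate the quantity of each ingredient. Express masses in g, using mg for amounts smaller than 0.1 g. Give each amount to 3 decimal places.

phenol red 2.861 mg; arabinose 3.890 g; lactose 3.777 g; ammonium nitrate 0.894 g; magnesium sulfate heptahydrate 0.426 g

Target volume = 374 mL = 0.374 L.
phenol red: 7.65 mg/L × 0.374 L = 2.861 mg
arabinose: 10.4 g/L × 0.374 L = 3.890 g
lactose: 10.1 g/L × 0.374 L = 3.777 g
ammonium nitrate: 2.39 g/L × 0.374 L = 0.894 g
magnesium sulfate heptahydrate: 1.14 g/L × 0.374 L = 0.426 g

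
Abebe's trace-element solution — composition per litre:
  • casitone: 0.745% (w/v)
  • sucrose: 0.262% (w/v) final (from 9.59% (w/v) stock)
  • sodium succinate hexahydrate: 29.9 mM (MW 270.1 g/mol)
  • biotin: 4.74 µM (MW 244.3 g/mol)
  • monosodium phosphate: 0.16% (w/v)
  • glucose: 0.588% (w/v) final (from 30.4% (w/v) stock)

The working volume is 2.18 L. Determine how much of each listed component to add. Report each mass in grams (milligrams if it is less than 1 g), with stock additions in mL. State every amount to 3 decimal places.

Working volume: 2.18 L.
casitone: 0.745% w/v = 7.45 g/L → 7.45 × 2.18 L = 16.241 g
sucrose: C1V1 = C2V2 → 0.262% ÷ 9.59% × 2180 mL = 59.558 mL
sodium succinate hexahydrate: 29.9 mmol/L × 270.1 g/mol × 2.18 L ÷ 1000 = 17.606 g
biotin: 4.74 µmol/L × 244.3 g/mol × 2.18 L ÷ 1000 = 2.524 mg
monosodium phosphate: 0.16 g per 100 mL × 2180 mL ÷ 100 = 3.488 g
glucose: V = C2·V2/C1 = 0.588% ÷ 30.4% × 2180 mL = 42.166 mL

casitone 16.241 g; sucrose 59.558 mL; sodium succinate hexahydrate 17.606 g; biotin 2.524 mg; monosodium phosphate 3.488 g; glucose 42.166 mL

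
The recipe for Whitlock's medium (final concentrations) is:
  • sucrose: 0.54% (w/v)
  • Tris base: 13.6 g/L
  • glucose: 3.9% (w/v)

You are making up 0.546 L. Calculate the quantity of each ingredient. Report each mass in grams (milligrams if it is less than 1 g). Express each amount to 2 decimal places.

sucrose 2.95 g; Tris base 7.43 g; glucose 21.29 g

Scale factor relative to 1 L: 0.546.
sucrose: 0.54 g per 100 mL × 546 mL ÷ 100 = 2.95 g
Tris base: 13.6 g/L × 0.546 L = 7.43 g
glucose: 3.9 g per 100 mL × 546 mL ÷ 100 = 21.29 g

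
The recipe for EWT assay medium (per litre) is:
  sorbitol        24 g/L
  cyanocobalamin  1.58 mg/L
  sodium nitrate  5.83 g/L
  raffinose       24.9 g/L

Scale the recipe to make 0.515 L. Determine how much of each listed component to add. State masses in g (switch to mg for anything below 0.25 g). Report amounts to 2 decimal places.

sorbitol 12.36 g; cyanocobalamin 0.81 mg; sodium nitrate 3.00 g; raffinose 12.82 g

Scale factor relative to 1 L: 0.515.
sorbitol: 24 g/L × 0.515 L = 12.36 g
cyanocobalamin: 1.58 mg/L × 0.515 L = 0.81 mg
sodium nitrate: 5.83 g/L × 0.515 L = 3.00 g
raffinose: 24.9 g/L × 0.515 L = 12.82 g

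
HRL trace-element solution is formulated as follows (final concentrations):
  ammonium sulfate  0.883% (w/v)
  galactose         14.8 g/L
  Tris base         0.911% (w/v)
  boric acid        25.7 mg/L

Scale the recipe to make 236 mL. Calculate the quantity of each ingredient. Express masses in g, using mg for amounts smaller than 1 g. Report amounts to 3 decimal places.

ammonium sulfate 2.084 g; galactose 3.493 g; Tris base 2.150 g; boric acid 6.065 mg

Working volume: 236 mL = 0.236 L.
ammonium sulfate: 0.883 g per 100 mL × 236 mL ÷ 100 = 2.084 g
galactose: 14.8 g/L × 0.236 L = 3.493 g
Tris base: 0.911% w/v = 9.11 g/L → 9.11 × 0.236 L = 2.150 g
boric acid: 25.7 mg/L × 0.236 L = 6.065 mg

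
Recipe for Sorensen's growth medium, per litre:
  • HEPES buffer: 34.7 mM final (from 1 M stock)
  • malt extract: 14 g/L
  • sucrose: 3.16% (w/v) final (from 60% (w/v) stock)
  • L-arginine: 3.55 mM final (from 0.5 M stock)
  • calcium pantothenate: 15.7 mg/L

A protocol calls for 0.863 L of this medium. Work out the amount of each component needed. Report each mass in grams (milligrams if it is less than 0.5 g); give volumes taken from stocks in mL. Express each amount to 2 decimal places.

HEPES buffer 29.95 mL; malt extract 12.08 g; sucrose 45.45 mL; L-arginine 6.13 mL; calcium pantothenate 13.55 mg

Working volume: 0.863 L.
HEPES buffer: V = C2·V2/C1 = 34.7 mM × 863 mL ÷ 1000 mM = 29.95 mL
malt extract: 14 g/L × 0.863 L = 12.08 g
sucrose: dilute stock: 3.16% ÷ 60% × 863 mL = 45.45 mL
L-arginine: V = C2·V2/C1 = 3.55 mM × 863 mL ÷ 500 mM = 6.13 mL
calcium pantothenate: 15.7 mg/L × 0.863 L = 13.55 mg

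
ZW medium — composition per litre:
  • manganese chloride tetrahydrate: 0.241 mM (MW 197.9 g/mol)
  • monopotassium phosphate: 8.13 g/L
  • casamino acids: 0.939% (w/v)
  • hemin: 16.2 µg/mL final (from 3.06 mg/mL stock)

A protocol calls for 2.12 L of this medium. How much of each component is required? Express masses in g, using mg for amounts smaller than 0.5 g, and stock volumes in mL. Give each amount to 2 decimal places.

Working volume: 2.12 L.
manganese chloride tetrahydrate: 0.241 mmol/L × 197.9 mg/mmol × 2.12 L = 101.11 mg
monopotassium phosphate: 8.13 g/L × 2.12 L = 17.24 g
casamino acids: 0.939% w/v = 9.39 g/L → 9.39 × 2.12 L = 19.91 g
hemin: C1V1 = C2V2 → 16.2 µg/mL × 2120 mL ÷ 3060 µg/mL = 11.22 mL

manganese chloride tetrahydrate 101.11 mg; monopotassium phosphate 17.24 g; casamino acids 19.91 g; hemin 11.22 mL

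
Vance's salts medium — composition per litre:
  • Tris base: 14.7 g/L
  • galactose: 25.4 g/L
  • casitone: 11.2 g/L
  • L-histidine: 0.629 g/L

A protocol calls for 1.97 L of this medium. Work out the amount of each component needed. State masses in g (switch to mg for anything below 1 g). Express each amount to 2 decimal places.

Tris base 28.96 g; galactose 50.04 g; casitone 22.06 g; L-histidine 1.24 g

Scale factor relative to 1 L: 1.97.
Tris base: 14.7 g/L × 1.97 L = 28.96 g
galactose: 25.4 g/L × 1.97 L = 50.04 g
casitone: 11.2 g/L × 1.97 L = 22.06 g
L-histidine: 0.629 g/L × 1.97 L = 1.24 g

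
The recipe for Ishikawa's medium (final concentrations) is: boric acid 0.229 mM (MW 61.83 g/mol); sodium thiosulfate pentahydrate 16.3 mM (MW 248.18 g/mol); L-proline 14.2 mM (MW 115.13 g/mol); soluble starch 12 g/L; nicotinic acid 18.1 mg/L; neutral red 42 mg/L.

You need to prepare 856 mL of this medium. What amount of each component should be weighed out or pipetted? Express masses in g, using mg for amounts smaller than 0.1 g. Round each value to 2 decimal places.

Target volume = 856 mL = 0.856 L.
boric acid: 0.229 mmol/L × 61.83 mg/mmol × 0.856 L = 12.12 mg
sodium thiosulfate pentahydrate: 16.3 mmol/L × 248.18 g/mol × 0.856 L ÷ 1000 = 3.46 g
L-proline: 14.2 mmol/L × 115.13 g/mol × 0.856 L ÷ 1000 = 1.40 g
soluble starch: 12 g/L × 0.856 L = 10.27 g
nicotinic acid: 18.1 mg/L × 0.856 L = 15.49 mg
neutral red: 42 mg/L × 0.856 L = 35.95 mg

boric acid 12.12 mg; sodium thiosulfate pentahydrate 3.46 g; L-proline 1.40 g; soluble starch 10.27 g; nicotinic acid 15.49 mg; neutral red 35.95 mg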